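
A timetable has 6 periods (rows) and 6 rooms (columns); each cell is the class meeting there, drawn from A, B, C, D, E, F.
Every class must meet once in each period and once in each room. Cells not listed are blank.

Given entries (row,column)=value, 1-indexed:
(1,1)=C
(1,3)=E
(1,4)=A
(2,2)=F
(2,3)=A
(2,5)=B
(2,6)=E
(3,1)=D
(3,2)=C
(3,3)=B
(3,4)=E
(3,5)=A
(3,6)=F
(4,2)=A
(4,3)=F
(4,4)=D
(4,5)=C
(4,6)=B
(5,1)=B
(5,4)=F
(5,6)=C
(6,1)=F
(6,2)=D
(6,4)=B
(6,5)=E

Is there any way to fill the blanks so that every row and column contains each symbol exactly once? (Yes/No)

Period 2, room 1: period 2 together with room 1 already contain {A, B, C, D, E, F} — every symbol — so nothing can go there. The grid has no valid completion.

No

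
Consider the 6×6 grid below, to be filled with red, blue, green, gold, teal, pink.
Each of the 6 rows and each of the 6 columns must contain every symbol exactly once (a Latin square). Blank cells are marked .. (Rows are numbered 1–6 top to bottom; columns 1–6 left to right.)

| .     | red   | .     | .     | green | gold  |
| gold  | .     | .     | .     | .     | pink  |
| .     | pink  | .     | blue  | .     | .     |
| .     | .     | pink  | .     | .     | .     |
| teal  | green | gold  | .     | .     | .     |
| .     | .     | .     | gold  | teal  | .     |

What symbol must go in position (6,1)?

pink

Row 6, column 2: row 6 has {gold, teal} and column 2 has {red, green, pink}, leaving only blue.
Row 2, column 2: row 2 has {gold, pink} and column 2 has {red, blue, green, pink}, leaving only teal.
Row 4, column 2: row 4 has {pink} and column 2 has {red, blue, green, teal, pink}, leaving only gold.
Row 6, column 1 is narrowed to {red, green, pink}.
If it were red, then row 6, column 3 would be left with no valid symbol.
If it were green, then row 5, column 5 would be left with no valid symbol.
So row 6, column 1 must be pink.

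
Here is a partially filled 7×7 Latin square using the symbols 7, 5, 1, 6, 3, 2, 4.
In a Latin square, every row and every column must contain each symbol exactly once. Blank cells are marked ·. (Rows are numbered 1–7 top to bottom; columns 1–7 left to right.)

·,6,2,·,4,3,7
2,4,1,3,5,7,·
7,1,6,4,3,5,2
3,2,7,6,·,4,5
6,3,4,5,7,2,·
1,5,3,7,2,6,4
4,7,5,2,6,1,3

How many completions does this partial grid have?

1

Row 1, column 1: eliminating its row and column leaves {5}.
Row 1, column 4: eliminating its row and column leaves {1}.
Row 2, column 7: eliminating its row and column leaves {6}.
Row 4, column 5: eliminating its row and column leaves {1}.
Row 5, column 7: eliminating its row and column leaves {1}.
Only one assignment across all blanks avoids any row or column repeat, giving 1 completion.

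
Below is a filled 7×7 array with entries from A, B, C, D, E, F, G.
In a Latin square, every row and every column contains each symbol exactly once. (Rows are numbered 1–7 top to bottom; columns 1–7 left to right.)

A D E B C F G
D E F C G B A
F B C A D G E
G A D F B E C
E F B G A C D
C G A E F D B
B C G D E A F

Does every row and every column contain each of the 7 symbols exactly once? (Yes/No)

Each row is a permutation of the 7 symbols, and so is each column.

Yes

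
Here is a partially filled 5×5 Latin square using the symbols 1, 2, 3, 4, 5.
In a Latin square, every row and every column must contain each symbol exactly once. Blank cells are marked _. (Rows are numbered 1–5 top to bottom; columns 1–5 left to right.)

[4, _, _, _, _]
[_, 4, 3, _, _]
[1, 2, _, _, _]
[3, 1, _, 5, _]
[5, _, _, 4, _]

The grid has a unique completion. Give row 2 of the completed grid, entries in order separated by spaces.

Row 2, column 1: row 2 has {3, 4} and column 1 has {1, 3, 4, 5}, leaving only 2.
Row 2, column 4: row 2 has {2, 3, 4} and column 4 has {4, 5}, leaving only 1.
Row 2, column 5: row 2 has {1, 2, 3, 4} and column 5 has {}, leaving only 5.
So row 2 reads: 2 4 3 1 5.

2 4 3 1 5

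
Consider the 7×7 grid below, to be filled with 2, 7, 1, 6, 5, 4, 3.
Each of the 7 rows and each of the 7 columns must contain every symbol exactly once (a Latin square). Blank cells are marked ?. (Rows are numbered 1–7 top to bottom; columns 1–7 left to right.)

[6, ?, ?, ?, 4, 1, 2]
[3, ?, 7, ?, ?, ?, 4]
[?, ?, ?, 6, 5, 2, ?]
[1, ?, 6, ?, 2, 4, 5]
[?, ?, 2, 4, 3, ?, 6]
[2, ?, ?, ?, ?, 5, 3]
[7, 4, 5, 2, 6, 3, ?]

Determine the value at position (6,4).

Row 1, column 3: row 1 has {2, 1, 6, 4} and column 3 has {2, 7, 6, 5}, leaving only 3.
Row 2, column 5: row 2 has {7, 4, 3} and column 5 has {2, 6, 5, 4, 3}, leaving only 1.
Row 2, column 4: row 2 has {7, 1, 4, 3} and column 4 has {2, 6, 4}, leaving only 5.
Row 1, column 4: row 1 has {2, 1, 6, 4, 3} and column 4 has {2, 6, 5, 4}, leaving only 7.
Row 6 already has {2, 5, 3} and column 4 already has {2, 7, 6, 5, 4}, so row 6, column 4 must be 1.

1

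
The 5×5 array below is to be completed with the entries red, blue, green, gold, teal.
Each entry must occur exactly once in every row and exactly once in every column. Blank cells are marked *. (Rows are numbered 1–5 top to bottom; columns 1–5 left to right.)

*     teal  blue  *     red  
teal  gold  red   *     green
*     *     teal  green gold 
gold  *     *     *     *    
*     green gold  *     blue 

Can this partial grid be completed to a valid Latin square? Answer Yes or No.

Yes

No row or column among the givens repeats a symbol, and propagating forced cells runs into no contradiction.
One valid completion exists (for instance, green teal blue gold red / teal gold red blue green / blue red teal green gold / gold blue green red teal / red green gold teal blue).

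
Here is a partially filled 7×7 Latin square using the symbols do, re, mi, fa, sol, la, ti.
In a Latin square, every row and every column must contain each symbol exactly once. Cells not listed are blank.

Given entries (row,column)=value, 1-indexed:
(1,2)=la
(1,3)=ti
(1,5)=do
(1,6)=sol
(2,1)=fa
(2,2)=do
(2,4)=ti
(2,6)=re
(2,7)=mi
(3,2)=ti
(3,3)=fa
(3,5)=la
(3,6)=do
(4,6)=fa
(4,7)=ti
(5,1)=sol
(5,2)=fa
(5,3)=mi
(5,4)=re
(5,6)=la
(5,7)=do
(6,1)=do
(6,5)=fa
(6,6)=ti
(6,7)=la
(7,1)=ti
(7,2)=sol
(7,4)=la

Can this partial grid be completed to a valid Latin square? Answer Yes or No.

No row or column among the givens repeats a symbol, and propagating forced cells runs into no contradiction.
One valid completion exists (for instance, mi la ti fa do sol re / fa do la ti sol re mi / re ti fa mi la do sol / la re sol do mi fa ti / sol fa mi re ti la do / do mi re sol fa ti la / ti sol do la re mi fa).

Yes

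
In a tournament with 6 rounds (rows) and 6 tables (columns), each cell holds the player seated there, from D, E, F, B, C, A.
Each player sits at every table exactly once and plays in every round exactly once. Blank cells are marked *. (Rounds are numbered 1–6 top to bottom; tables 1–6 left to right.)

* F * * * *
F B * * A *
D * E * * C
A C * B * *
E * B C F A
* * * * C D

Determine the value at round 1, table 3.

Round 2, table 6: round 2 has {F, B, A} and table 6 has {D, C, A}, leaving only E.
Round 1, table 6: round 1 has {F} and table 6 has {D, E, C, A}, leaving only B.
Round 1, table 1: round 1 has {F, B} and table 1 has {D, E, F, A}, leaving only C.
Round 2, table 4: round 2 has {E, F, B, A} and table 4 has {B, C}, leaving only D.
Round 2, table 3: round 2 has {D, E, F, B, A} and table 3 has {E, B}, leaving only C.
Round 3, table 2: round 3 has {D, E, C} and table 2 has {F, B, C}, leaving only A.
Round 3, table 4: round 3 has {D, E, C, A} and table 4 has {D, B, C}, leaving only F.
Round 3, table 5: round 3 has {D, E, F, C, A} and table 5 has {F, C, A}, leaving only B.
Round 4, table 6: round 4 has {B, C, A} and table 6 has {D, E, B, C, A}, leaving only F.
Round 4, table 3: round 4 has {F, B, C, A} and table 3 has {E, B, C}, leaving only D.
Round 1 already has {F, B, C} and table 3 already has {D, E, B, C}, so round 1, table 3 must be A.

A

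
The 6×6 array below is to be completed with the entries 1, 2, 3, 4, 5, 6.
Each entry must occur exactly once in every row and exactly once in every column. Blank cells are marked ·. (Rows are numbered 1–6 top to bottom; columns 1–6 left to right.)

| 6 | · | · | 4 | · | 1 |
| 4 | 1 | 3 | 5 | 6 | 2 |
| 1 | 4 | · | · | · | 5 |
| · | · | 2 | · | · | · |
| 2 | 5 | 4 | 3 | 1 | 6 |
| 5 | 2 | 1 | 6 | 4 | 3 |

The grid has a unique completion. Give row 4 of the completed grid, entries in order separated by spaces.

3 6 2 1 5 4

Row 4, column 1: row 4 has {2} and column 1 has {1, 2, 4, 5, 6}, leaving only 3.
Row 4, column 2: row 4 has {2, 3} and column 2 has {1, 2, 4, 5}, leaving only 6.
Row 4, column 4: row 4 has {2, 3, 6} and column 4 has {3, 4, 5, 6}, leaving only 1.
Row 4, column 5: row 4 has {1, 2, 3, 6} and column 5 has {1, 4, 6}, leaving only 5.
Row 4, column 6: row 4 has {1, 2, 3, 5, 6} and column 6 has {1, 2, 3, 5, 6}, leaving only 4.
So row 4 reads: 3 6 2 1 5 4.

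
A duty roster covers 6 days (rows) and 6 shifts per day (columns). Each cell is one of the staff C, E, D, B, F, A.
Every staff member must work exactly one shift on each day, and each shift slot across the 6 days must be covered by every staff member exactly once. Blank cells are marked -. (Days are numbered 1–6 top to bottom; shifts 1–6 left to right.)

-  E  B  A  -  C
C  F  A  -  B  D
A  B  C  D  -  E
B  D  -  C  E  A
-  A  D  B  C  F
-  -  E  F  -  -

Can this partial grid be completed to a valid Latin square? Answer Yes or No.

No day or shift among the givens repeats a symbol, and propagating forced cells runs into no contradiction.
One valid completion exists (for instance, F E B A D C / C F A E B D / A B C D F E / B D F C E A / E A D B C F / D C E F A B).

Yes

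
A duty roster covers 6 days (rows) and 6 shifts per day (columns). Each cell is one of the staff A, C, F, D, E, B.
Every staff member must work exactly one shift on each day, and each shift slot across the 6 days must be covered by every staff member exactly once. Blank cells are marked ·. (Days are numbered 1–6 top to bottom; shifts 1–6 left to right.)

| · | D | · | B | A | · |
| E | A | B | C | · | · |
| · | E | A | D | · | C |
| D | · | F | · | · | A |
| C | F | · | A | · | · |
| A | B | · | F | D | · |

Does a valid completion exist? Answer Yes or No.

Day 1, shift 1: day 1 has {A, D, B} and shift 1 has {A, C, D, E}, so it must be F.
Day 1, shift 6: day 1 has {A, F, D, B} and shift 6 has {A, C}, so it must be E.
Now day 6, shift 6: day 6 together with shift 6 already contain {A, C, F, D, E, B} — every symbol — so nothing can go there. The grid has no valid completion.

No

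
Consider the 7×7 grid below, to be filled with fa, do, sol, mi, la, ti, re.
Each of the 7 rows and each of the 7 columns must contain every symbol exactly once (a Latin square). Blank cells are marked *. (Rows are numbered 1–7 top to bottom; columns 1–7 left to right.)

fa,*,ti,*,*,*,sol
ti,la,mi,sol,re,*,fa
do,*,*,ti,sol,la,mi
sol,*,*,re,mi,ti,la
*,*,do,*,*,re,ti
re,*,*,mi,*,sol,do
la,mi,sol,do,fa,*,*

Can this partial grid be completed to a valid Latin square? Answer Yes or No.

No

Row 7, column 6: row 7 together with column 6 already contain {fa, do, sol, mi, la, ti, re} — every symbol — so nothing can go there. The grid has no valid completion.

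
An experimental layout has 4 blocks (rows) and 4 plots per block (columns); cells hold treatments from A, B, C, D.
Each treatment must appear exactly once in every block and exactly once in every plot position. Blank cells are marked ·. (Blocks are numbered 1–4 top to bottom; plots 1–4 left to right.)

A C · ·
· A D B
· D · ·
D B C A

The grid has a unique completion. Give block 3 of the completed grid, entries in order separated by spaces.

Block 3, plot 4: block 3 has {D} and plot 4 has {A, B}, leaving only C.
Block 3, plot 1: block 3 has {C, D} and plot 1 has {A, D}, leaving only B.
Block 3, plot 3: block 3 has {B, C, D} and plot 3 has {C, D}, leaving only A.
So block 3 reads: B D A C.

B D A C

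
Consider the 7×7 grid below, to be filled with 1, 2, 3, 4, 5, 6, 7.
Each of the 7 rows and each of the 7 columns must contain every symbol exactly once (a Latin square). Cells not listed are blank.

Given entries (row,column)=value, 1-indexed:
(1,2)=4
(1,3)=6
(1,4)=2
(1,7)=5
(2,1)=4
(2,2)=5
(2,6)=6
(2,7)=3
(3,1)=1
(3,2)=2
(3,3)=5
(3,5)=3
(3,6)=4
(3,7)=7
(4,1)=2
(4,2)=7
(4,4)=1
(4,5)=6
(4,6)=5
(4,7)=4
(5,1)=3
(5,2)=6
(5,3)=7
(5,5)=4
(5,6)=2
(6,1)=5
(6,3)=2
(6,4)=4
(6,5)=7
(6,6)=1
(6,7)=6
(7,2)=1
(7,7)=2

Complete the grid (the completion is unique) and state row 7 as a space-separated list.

Row 7, column 5: row 7 has {1, 2} and column 5 has {3, 4, 6, 7}, leaving only 5.
Row 1, column 1: row 1 has {2, 4, 5, 6} and column 1 has {1, 2, 3, 4, 5}, leaving only 7.
Row 7, column 1: row 7 has {1, 2, 5} and column 1 has {1, 2, 3, 4, 5, 7}, leaving only 6.
Row 1, column 5: row 1 has {2, 4, 5, 6, 7} and column 5 has {3, 4, 5, 6, 7}, leaving only 1.
Row 1, column 6: row 1 has {1, 2, 4, 5, 6, 7} and column 6 has {1, 2, 4, 5, 6}, leaving only 3.
Row 7, column 6: row 7 has {1, 2, 5, 6} and column 6 has {1, 2, 3, 4, 5, 6}, leaving only 7.
Row 7, column 4: row 7 has {1, 2, 5, 6, 7} and column 4 has {1, 2, 4}, leaving only 3.
Row 7, column 3: row 7 has {1, 2, 3, 5, 6, 7} and column 3 has {2, 5, 6, 7}, leaving only 4.
So row 7 reads: 6 1 4 3 5 7 2.

6 1 4 3 5 7 2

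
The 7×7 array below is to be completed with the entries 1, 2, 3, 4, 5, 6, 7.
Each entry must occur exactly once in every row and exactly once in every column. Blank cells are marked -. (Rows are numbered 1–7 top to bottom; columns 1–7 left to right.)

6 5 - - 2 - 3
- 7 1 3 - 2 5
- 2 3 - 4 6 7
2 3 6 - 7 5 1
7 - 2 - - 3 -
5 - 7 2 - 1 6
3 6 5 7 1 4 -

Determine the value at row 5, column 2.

Row 1, column 3: row 1 has {2, 3, 5, 6} and column 3 has {1, 2, 3, 5, 6, 7}, leaving only 4.
Row 1, column 4: row 1 has {2, 3, 4, 5, 6} and column 4 has {2, 3, 7}, leaving only 1.
Row 1, column 6: row 1 has {1, 2, 3, 4, 5, 6} and column 6 has {1, 2, 3, 4, 5, 6}, leaving only 7.
Row 2, column 1: row 2 has {1, 2, 3, 5, 7} and column 1 has {2, 3, 5, 6, 7}, leaving only 4.
Row 2, column 5: row 2 has {1, 2, 3, 4, 5, 7} and column 5 has {1, 2, 4, 7}, leaving only 6.
Row 3, column 1: row 3 has {2, 3, 4, 6, 7} and column 1 has {2, 3, 4, 5, 6, 7}, leaving only 1.
Row 3, column 4: row 3 has {1, 2, 3, 4, 6, 7} and column 4 has {1, 2, 3, 7}, leaving only 5.
Row 4, column 4: row 4 has {1, 2, 3, 5, 6, 7} and column 4 has {1, 2, 3, 5, 7}, leaving only 4.
Row 5, column 4: row 5 has {2, 3, 7} and column 4 has {1, 2, 3, 4, 5, 7}, leaving only 6.
Row 5, column 5: row 5 has {2, 3, 6, 7} and column 5 has {1, 2, 4, 6, 7}, leaving only 5.
Row 5, column 7: row 5 has {2, 3, 5, 6, 7} and column 7 has {1, 3, 5, 6, 7}, leaving only 4.
Row 5 already has {2, 3, 4, 5, 6, 7} and column 2 already has {2, 3, 5, 6, 7}, so row 5, column 2 must be 1.

1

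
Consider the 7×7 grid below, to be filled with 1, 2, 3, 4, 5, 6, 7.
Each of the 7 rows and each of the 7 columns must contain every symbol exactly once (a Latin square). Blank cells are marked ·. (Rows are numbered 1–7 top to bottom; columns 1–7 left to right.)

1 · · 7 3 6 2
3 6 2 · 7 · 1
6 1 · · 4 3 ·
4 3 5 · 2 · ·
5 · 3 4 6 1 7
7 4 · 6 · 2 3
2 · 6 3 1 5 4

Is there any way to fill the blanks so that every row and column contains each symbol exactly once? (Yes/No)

No row or column among the givens repeats a symbol, and propagating forced cells runs into no contradiction.
One valid completion exists (for instance, 1 5 4 7 3 6 2 / 3 6 2 5 7 4 1 / 6 1 7 2 4 3 5 / 4 3 5 1 2 7 6 / 5 2 3 4 6 1 7 / 7 4 1 6 5 2 3 / 2 7 6 3 1 5 4).

Yes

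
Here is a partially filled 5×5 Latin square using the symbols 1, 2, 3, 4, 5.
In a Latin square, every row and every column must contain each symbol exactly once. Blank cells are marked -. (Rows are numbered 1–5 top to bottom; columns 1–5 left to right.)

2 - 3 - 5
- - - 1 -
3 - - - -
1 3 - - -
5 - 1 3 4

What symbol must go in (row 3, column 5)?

1

Row 1, column 4: row 1 has {2, 3, 5} and column 4 has {1, 3}, leaving only 4.
Row 1, column 2: row 1 has {2, 3, 4, 5} and column 2 has {3}, leaving only 1.
Row 2, column 1: row 2 has {1} and column 1 has {1, 2, 3, 5}, leaving only 4.
Row 4, column 5: row 4 has {1, 3} and column 5 has {4, 5}, leaving only 2.
Row 3 already has {3} and column 5 already has {2, 4, 5}, so row 3, column 5 must be 1.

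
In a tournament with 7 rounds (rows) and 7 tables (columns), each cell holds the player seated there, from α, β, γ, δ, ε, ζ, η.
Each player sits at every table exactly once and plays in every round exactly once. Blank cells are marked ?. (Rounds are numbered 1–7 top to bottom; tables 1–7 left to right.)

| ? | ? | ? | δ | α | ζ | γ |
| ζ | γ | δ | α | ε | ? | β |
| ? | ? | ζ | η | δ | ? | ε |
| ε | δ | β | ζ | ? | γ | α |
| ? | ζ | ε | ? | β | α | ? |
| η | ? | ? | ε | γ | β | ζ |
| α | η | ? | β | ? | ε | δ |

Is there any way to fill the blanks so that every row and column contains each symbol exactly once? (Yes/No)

No

Round 3, table 6: round 3 together with table 6 already contain {α, β, γ, δ, ε, ζ, η} — every symbol — so nothing can go there. The grid has no valid completion.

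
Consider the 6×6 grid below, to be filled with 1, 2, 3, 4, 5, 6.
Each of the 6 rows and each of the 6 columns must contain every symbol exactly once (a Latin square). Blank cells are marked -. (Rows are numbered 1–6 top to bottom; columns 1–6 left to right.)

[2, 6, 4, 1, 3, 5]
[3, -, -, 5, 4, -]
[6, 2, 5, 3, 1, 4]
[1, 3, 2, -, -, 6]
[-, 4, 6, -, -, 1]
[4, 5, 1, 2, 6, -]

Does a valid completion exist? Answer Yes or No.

Row 2, column 3: row 2 together with column 3 already contain {1, 2, 3, 4, 5, 6} — every symbol — so nothing can go there. The grid has no valid completion.

No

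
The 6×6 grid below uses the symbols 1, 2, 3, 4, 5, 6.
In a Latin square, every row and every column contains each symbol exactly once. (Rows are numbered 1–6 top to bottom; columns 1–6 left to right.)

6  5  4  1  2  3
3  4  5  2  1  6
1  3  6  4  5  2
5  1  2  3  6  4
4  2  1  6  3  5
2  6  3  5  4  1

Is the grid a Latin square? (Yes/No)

Each row is a permutation of the 6 symbols, and so is each column.

Yes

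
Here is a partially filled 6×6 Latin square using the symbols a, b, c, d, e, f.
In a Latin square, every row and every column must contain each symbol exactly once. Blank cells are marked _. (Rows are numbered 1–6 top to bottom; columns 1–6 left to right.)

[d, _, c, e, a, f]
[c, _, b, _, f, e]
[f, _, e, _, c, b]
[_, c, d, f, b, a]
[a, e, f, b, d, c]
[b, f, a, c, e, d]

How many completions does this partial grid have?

2

Row 1, column 2: eliminating its row and column leaves {b}.
Row 2, column 2: eliminating its row and column leaves {a, d}.
Row 2, column 4: eliminating its row and column leaves {a, d}.
Row 3, column 2: eliminating its row and column leaves {a, d}.
Row 3, column 4: eliminating its row and column leaves {a, d}.
Row 4, column 1: eliminating its row and column leaves {e}.
Enumerating the assignments across these blanks that avoid any row or column repeat gives 2 completions.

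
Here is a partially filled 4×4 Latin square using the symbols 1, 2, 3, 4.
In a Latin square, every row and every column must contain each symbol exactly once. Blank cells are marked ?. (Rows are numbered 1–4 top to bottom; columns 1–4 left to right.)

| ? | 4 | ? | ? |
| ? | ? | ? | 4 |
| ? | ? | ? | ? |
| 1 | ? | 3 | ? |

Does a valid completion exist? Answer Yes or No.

No

Row 4, column 2: row 4 has {1, 3} and column 2 has {4}, so it must be 2.
Now row 4, column 4: row 4 together with column 4 already contain {1, 2, 3, 4} — every symbol — so nothing can go there. The grid has no valid completion.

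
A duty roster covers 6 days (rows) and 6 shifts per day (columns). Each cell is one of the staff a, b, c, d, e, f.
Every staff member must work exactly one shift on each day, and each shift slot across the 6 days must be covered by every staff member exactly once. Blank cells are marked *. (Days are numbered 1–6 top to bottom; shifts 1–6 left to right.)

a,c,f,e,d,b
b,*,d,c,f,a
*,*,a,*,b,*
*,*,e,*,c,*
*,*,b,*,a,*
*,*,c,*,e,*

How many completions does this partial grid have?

16

Day 2, shift 2: eliminating its day and shift leaves {e}.
Day 3, shift 1: eliminating its day and shift leaves {c, d, e, f}.
Day 3, shift 2: eliminating its day and shift leaves {d, e, f}.
Day 3, shift 4: eliminating its day and shift leaves {d, f}.
Day 3, shift 6: eliminating its day and shift leaves {c, d, e, f}.
Day 4, shift 1: eliminating its day and shift leaves {d, f}.
Day 4, shift 2: eliminating its day and shift leaves {a, b, d, f}.
Day 4, shift 4: eliminating its day and shift leaves {a, b, d, f}.
Day 4, shift 6: eliminating its day and shift leaves {d, f}.
Day 5, shift 1: eliminating its day and shift leaves {c, d, e, f}.
Day 5, shift 2: eliminating its day and shift leaves {d, e, f}.
Day 5, shift 4: eliminating its day and shift leaves {d, f}.
Day 5, shift 6: eliminating its day and shift leaves {c, d, e, f}.
Day 6, shift 1: eliminating its day and shift leaves {d, f}.
Day 6, shift 2: eliminating its day and shift leaves {a, b, d, f}.
Day 6, shift 4: eliminating its day and shift leaves {a, b, d, f}.
Day 6, shift 6: eliminating its day and shift leaves {d, f}.
Enumerating the assignments across these blanks that avoid any day or shift repeat gives 16 completions.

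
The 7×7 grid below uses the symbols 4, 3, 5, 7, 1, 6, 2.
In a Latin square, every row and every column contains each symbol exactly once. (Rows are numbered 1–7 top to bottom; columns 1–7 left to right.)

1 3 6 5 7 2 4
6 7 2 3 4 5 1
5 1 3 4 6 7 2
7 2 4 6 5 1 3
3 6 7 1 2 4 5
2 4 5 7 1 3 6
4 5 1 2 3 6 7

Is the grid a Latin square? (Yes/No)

Yes

Each row is a permutation of the 7 symbols, and so is each column.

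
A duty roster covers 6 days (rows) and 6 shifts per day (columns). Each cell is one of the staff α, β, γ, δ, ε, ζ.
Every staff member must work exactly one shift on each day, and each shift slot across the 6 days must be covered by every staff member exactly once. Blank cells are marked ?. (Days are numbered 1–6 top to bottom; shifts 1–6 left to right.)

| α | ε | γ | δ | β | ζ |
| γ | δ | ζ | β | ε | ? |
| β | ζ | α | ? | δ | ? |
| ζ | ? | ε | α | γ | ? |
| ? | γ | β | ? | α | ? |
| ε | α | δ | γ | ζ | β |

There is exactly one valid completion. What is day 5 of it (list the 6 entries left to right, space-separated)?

Day 5, shift 1: day 5 has {α, β, γ} and shift 1 has {α, β, γ, ε, ζ}, leaving only δ.
Day 5, shift 6: day 5 has {α, β, γ, δ} and shift 6 has {β, ζ}, leaving only ε.
Day 5, shift 4: day 5 has {α, β, γ, δ, ε} and shift 4 has {α, β, γ, δ}, leaving only ζ.
So day 5 reads: δ γ β ζ α ε.

δ γ β ζ α ε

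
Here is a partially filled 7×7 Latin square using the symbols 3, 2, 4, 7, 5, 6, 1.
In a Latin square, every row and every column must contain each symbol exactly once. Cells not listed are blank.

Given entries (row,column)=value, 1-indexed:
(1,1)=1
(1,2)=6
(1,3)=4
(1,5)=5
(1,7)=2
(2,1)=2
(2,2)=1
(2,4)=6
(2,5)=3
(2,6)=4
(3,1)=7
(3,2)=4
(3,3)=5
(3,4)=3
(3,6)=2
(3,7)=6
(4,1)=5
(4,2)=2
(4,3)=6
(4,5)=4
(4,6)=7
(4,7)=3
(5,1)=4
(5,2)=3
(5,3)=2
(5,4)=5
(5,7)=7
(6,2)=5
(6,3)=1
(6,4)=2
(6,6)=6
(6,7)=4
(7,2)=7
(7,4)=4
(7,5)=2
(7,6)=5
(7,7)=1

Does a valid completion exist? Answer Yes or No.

Yes

No row or column among the givens repeats a symbol, and propagating forced cells runs into no contradiction.
One valid completion exists (for instance, 1 6 4 7 5 3 2 / 2 1 7 6 3 4 5 / 7 4 5 3 1 2 6 / 5 2 6 1 4 7 3 / 4 3 2 5 6 1 7 / 3 5 1 2 7 6 4 / 6 7 3 4 2 5 1).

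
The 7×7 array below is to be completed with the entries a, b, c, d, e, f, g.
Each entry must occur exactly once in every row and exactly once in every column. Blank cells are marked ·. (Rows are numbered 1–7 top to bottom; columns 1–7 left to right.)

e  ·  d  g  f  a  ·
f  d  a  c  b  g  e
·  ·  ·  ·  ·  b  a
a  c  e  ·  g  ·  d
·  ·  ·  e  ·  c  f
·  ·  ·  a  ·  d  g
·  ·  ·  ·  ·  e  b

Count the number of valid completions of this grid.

Row 1, column 2: eliminating its row and column leaves {b}.
Row 1, column 7: eliminating its row and column leaves {c}.
Row 3, column 1: eliminating its row and column leaves {c, d, g}.
Row 3, column 2: eliminating its row and column leaves {e, f, g}.
Row 3, column 3: eliminating its row and column leaves {c, f, g}.
Row 3, column 4: eliminating its row and column leaves {d, f}.
Row 3, column 5: eliminating its row and column leaves {c, d, e}.
Row 4, column 4: eliminating its row and column leaves {b, f}.
Row 4, column 6: eliminating its row and column leaves {f}.
Row 5, column 1: eliminating its row and column leaves {b, d, g}.
Row 5, column 2: eliminating its row and column leaves {a, b, g}.
Row 5, column 3: eliminating its row and column leaves {b, g}.
Row 5, column 5: eliminating its row and column leaves {a, d}.
Row 6, column 1: eliminating its row and column leaves {b, c}.
Row 6, column 2: eliminating its row and column leaves {b, e, f}.
Row 6, column 3: eliminating its row and column leaves {b, c, f}.
Row 6, column 5: eliminating its row and column leaves {c, e}.
Row 7, column 1: eliminating its row and column leaves {c, d, g}.
Row 7, column 2: eliminating its row and column leaves {a, f, g}.
Row 7, column 3: eliminating its row and column leaves {c, f, g}.
Row 7, column 4: eliminating its row and column leaves {d, f}.
Row 7, column 5: eliminating its row and column leaves {a, c, d}.
Enumerating the assignments across these blanks that avoid any row or column repeat gives 8 completions.

8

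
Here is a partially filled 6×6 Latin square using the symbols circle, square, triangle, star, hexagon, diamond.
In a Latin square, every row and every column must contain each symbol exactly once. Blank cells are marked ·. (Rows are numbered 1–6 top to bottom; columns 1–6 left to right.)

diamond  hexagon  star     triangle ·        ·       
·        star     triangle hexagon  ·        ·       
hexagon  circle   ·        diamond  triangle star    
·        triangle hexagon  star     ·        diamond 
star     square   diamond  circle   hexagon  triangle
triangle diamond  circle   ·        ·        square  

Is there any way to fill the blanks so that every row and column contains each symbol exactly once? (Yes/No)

No

Row 6, column 4: row 6 together with column 4 already contain {circle, square, triangle, star, hexagon, diamond} — every symbol — so nothing can go there. The grid has no valid completion.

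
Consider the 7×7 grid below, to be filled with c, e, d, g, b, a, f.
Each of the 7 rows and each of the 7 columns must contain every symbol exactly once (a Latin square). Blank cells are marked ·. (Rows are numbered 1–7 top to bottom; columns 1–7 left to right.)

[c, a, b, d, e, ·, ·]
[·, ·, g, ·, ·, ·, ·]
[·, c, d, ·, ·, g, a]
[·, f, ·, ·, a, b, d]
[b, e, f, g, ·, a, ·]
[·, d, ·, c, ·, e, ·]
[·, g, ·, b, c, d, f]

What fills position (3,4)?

f

Row 1, column 6: row 1 has {c, e, d, b, a} and column 6 has {e, d, g, b, a}, leaving only f.
Row 1, column 7: row 1 has {c, e, d, b, a, f} and column 7 has {d, a, f}, leaving only g.
Row 2, column 2: row 2 has {g} and column 2 has {c, e, d, g, a, f}, leaving only b.
Row 2, column 6: row 2 has {g, b} and column 6 has {e, d, g, b, a, f}, leaving only c.
Row 2, column 7: row 2 has {c, g, b} and column 7 has {d, g, a, f}, leaving only e.
Row 4, column 4: row 4 has {d, b, a, f} and column 4 has {c, d, g, b}, leaving only e.
Row 3 already has {c, d, g, a} and column 4 already has {c, e, d, g, b}, so row 3, column 4 must be f.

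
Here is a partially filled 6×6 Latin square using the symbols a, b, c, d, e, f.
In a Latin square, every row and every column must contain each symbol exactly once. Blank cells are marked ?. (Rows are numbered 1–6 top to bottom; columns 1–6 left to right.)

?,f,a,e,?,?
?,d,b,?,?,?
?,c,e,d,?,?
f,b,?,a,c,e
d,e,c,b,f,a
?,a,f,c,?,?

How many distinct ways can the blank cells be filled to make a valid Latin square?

Row 1, column 1: eliminating its row and column leaves {b, c}.
Row 1, column 5: eliminating its row and column leaves {b, d}.
Row 1, column 6: eliminating its row and column leaves {b, c, d}.
Row 2, column 1: eliminating its row and column leaves {a, c, e}.
Row 2, column 4: eliminating its row and column leaves {f}.
Row 2, column 5: eliminating its row and column leaves {a, e}.
Row 2, column 6: eliminating its row and column leaves {c, f}.
Row 3, column 1: eliminating its row and column leaves {a, b}.
Row 3, column 5: eliminating its row and column leaves {a, b}.
Row 3, column 6: eliminating its row and column leaves {b, f}.
Row 4, column 3: eliminating its row and column leaves {d}.
Row 6, column 1: eliminating its row and column leaves {b, e}.
Row 6, column 5: eliminating its row and column leaves {b, d, e}.
Row 6, column 6: eliminating its row and column leaves {b, d}.
Enumerating the assignments across these blanks that avoid any row or column repeat gives 3 completions.

3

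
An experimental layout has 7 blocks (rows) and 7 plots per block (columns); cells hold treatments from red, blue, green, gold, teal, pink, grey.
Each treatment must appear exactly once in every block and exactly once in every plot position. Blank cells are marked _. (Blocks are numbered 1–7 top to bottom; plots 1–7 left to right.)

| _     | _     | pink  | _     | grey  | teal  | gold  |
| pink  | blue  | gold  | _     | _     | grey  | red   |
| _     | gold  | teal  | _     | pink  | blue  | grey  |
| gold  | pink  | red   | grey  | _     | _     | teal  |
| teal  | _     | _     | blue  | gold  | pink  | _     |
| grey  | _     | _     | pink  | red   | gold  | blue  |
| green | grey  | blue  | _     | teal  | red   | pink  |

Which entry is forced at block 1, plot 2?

green

Block 2, plot 5: block 2 has {red, blue, gold, pink, grey} and plot 5 has {red, gold, teal, pink, grey}, leaving only green.
Block 2, plot 4: block 2 has {red, blue, green, gold, pink, grey} and plot 4 has {blue, pink, grey}, leaving only teal.
Block 3, plot 1: block 3 has {blue, gold, teal, pink, grey} and plot 1 has {green, gold, teal, pink, grey}, leaving only red.
Block 1, plot 1: block 1 has {gold, teal, pink, grey} and plot 1 has {red, green, gold, teal, pink, grey}, leaving only blue.
Block 3, plot 4: block 3 has {red, blue, gold, teal, pink, grey} and plot 4 has {blue, teal, pink, grey}, leaving only green.
Block 1, plot 4: block 1 has {blue, gold, teal, pink, grey} and plot 4 has {blue, green, teal, pink, grey}, leaving only red.
Block 1 already has {red, blue, gold, teal, pink, grey} and plot 2 already has {blue, gold, pink, grey}, so block 1, plot 2 must be green.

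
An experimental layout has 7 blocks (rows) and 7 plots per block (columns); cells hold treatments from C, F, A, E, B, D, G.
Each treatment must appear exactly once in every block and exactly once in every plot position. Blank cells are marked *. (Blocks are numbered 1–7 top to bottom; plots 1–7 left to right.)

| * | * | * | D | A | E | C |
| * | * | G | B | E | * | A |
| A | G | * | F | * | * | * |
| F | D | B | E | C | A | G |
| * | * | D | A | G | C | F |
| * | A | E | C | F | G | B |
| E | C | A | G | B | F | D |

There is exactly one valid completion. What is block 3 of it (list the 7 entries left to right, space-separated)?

Block 3, plot 3: block 3 has {F, A, G} and plot 3 has {A, E, B, D, G}, leaving only C.
Block 3, plot 5: block 3 has {C, F, A, G} and plot 5 has {C, F, A, E, B, G}, leaving only D.
Block 3, plot 6: block 3 has {C, F, A, D, G} and plot 6 has {C, F, A, E, G}, leaving only B.
Block 3, plot 7: block 3 has {C, F, A, B, D, G} and plot 7 has {C, F, A, B, D, G}, leaving only E.
So block 3 reads: A G C F D B E.

A G C F D B E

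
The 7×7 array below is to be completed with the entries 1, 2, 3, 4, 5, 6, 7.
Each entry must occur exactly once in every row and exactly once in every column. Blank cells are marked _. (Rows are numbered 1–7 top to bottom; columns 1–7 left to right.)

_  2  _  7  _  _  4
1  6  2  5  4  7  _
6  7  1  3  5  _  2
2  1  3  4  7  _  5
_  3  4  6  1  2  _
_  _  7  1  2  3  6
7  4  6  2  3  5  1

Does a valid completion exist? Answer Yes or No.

Yes

No row or column among the givens repeats a symbol, and propagating forced cells runs into no contradiction.
One valid completion exists (for instance, 3 2 5 7 6 1 4 / 1 6 2 5 4 7 3 / 6 7 1 3 5 4 2 / 2 1 3 4 7 6 5 / 5 3 4 6 1 2 7 / 4 5 7 1 2 3 6 / 7 4 6 2 3 5 1).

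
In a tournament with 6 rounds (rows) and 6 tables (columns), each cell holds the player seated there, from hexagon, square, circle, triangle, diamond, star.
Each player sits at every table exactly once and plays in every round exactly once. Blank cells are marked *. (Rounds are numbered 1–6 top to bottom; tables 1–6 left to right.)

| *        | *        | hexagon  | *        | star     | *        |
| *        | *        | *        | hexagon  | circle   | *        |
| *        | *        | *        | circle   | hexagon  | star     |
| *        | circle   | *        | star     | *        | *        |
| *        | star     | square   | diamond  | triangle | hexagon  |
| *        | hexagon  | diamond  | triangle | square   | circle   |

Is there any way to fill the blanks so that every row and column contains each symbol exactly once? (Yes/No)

No

Round 1, table 4: round 1 has {hexagon, star} and table 4 has {hexagon, circle, triangle, diamond, star}, so it must be square.
Round 3, table 3: round 3 has {hexagon, circle, star} and table 3 has {hexagon, square, diamond}, so it must be triangle.
Now round 4, table 3: round 4 together with table 3 already contain {hexagon, square, circle, triangle, diamond, star} — every symbol — so nothing can go there. The grid has no valid completion.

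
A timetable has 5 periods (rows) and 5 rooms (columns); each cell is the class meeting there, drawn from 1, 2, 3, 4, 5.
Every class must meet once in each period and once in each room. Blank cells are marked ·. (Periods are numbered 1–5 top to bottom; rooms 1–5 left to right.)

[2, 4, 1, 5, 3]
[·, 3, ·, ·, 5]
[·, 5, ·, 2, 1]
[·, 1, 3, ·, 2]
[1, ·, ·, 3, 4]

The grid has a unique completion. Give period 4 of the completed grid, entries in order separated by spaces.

Period 4, room 4: period 4 has {1, 2, 3} and room 4 has {2, 3, 5}, leaving only 4.
Period 4, room 1: period 4 has {1, 2, 3, 4} and room 1 has {1, 2}, leaving only 5.
So period 4 reads: 5 1 3 4 2.

5 1 3 4 2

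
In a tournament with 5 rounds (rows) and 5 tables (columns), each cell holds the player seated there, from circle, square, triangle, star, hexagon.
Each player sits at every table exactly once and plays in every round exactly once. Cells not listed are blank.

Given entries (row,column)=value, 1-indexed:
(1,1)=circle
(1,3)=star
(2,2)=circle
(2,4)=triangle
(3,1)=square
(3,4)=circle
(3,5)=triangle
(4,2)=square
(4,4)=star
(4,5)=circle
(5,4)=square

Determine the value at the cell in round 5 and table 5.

star

Round 1, table 4: round 1 has {circle, star} and table 4 has {circle, square, triangle, star}, leaving only hexagon.
Round 1, table 2: round 1 has {circle, star, hexagon} and table 2 has {circle, square}, leaving only triangle.
Round 1, table 5: round 1 has {circle, triangle, star, hexagon} and table 5 has {circle, triangle}, leaving only square.
Round 3, table 3: round 3 has {circle, square, triangle} and table 3 has {star}, leaving only hexagon.
Round 2, table 3: round 2 has {circle, triangle} and table 3 has {star, hexagon}, leaving only square.
Round 3, table 2: round 3 has {circle, square, triangle, hexagon} and table 2 has {circle, square, triangle}, leaving only star.
Round 4, table 3: round 4 has {circle, square, star} and table 3 has {square, star, hexagon}, leaving only triangle.
Round 4, table 1: round 4 has {circle, square, triangle, star} and table 1 has {circle, square}, leaving only hexagon.
Round 2, table 1: round 2 has {circle, square, triangle} and table 1 has {circle, square, hexagon}, leaving only star.
Round 2, table 5: round 2 has {circle, square, triangle, star} and table 5 has {circle, square, triangle}, leaving only hexagon.
Round 5 already has {square} and table 5 already has {circle, square, triangle, hexagon}, so round 5, table 5 must be star.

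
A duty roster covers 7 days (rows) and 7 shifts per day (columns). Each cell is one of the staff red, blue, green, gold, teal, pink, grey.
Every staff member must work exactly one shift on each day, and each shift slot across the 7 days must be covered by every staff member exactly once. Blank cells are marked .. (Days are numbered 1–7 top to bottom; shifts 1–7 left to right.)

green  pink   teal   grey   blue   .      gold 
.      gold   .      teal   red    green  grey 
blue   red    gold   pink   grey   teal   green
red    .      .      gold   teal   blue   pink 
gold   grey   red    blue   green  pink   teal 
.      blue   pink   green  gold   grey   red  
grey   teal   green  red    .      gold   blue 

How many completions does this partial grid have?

1

Day 1, shift 6: eliminating its day and shift leaves {red}.
Day 2, shift 1: eliminating its day and shift leaves {pink}.
Day 2, shift 3: eliminating its day and shift leaves {blue}.
Day 4, shift 2: eliminating its day and shift leaves {green}.
Day 4, shift 3: eliminating its day and shift leaves {grey}.
Day 6, shift 1: eliminating its day and shift leaves {teal}.
Day 7, shift 5: eliminating its day and shift leaves {pink}.
Only one assignment across all blanks avoids any day or shift repeat, giving 1 completion.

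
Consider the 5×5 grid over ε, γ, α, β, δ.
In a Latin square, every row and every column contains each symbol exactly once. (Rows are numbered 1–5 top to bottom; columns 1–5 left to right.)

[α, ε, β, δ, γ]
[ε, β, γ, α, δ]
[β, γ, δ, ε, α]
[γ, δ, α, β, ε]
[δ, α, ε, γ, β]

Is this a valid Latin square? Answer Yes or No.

Each row is a permutation of the 5 symbols, and so is each column.

Yes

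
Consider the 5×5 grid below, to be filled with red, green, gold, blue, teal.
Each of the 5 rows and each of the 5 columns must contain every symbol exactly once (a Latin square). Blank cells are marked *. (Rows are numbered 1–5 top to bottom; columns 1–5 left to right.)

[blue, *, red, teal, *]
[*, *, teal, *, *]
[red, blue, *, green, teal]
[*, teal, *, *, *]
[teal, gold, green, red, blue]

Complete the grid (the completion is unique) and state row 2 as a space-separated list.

Row 1, column 2: row 1 has {red, blue, teal} and column 2 has {gold, blue, teal}, leaving only green.
Row 2, column 2: row 2 has {teal} and column 2 has {green, gold, blue, teal}, leaving only red.
Row 1, column 5: row 1 has {red, green, blue, teal} and column 5 has {blue, teal}, leaving only gold.
Row 2, column 5: row 2 has {red, teal} and column 5 has {gold, blue, teal}, leaving only green.
Row 2, column 1: row 2 has {red, green, teal} and column 1 has {red, blue, teal}, leaving only gold.
Row 2, column 4: row 2 has {red, green, gold, teal} and column 4 has {red, green, teal}, leaving only blue.
So row 2 reads: gold red teal blue green.

gold red teal blue green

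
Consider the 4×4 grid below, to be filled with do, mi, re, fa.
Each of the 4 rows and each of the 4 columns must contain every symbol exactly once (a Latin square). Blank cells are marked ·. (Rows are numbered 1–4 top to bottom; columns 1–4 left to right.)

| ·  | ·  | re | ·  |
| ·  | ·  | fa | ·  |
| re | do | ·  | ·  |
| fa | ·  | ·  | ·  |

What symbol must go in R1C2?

Row 3, column 3: row 3 has {do, re} and column 3 has {re, fa}, leaving only mi.
Row 3, column 4: row 3 has {do, mi, re} and column 4 has {}, leaving only fa.
Row 4, column 3: row 4 has {fa} and column 3 has {mi, re, fa}, leaving only do.
Row 1, column 2 is narrowed to {mi, fa}.
If it were mi, then row 1, column 4 would be left with no valid symbol.
So row 1, column 2 must be fa.

fa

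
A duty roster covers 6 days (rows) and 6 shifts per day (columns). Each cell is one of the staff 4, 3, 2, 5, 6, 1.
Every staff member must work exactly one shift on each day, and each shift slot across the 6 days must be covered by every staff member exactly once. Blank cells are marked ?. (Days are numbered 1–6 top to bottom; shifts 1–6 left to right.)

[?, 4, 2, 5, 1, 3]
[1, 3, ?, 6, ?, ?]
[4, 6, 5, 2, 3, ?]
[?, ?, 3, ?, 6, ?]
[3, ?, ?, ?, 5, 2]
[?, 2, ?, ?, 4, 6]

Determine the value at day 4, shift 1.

2

Day 1, shift 1: day 1 has {4, 3, 2, 5, 1} and shift 1 has {4, 3, 1}, leaving only 6.
Day 2, shift 3: day 2 has {3, 6, 1} and shift 3 has {3, 2, 5}, leaving only 4.
Day 2, shift 5: day 2 has {4, 3, 6, 1} and shift 5 has {4, 3, 5, 6, 1}, leaving only 2.
Day 2, shift 6: day 2 has {4, 3, 2, 6, 1} and shift 6 has {3, 2, 6}, leaving only 5.
Day 3, shift 6: day 3 has {4, 3, 2, 5, 6} and shift 6 has {3, 2, 5, 6}, leaving only 1.
Day 4, shift 6: day 4 has {3, 6} and shift 6 has {3, 2, 5, 6, 1}, leaving only 4.
Day 4, shift 4: day 4 has {4, 3, 6} and shift 4 has {2, 5, 6}, leaving only 1.
Day 4, shift 2: day 4 has {4, 3, 6, 1} and shift 2 has {4, 3, 2, 6}, leaving only 5.
Day 4 already has {4, 3, 5, 6, 1} and shift 1 already has {4, 3, 6, 1}, so day 4, shift 1 must be 2.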